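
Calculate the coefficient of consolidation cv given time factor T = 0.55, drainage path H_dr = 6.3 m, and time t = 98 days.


Result: 0.22275 m^2/day

Derivation:
Using cv = T * H_dr^2 / t
H_dr^2 = 6.3^2 = 39.69
cv = 0.55 * 39.69 / 98
cv = 0.22275 m^2/day


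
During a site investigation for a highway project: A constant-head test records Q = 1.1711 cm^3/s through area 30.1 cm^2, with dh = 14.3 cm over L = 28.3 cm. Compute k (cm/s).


Result: 0.076998 cm/s

Derivation:
Compute hydraulic gradient:
i = dh / L = 14.3 / 28.3 = 0.5053
Then apply Darcy's law:
k = Q / (A * i)
k = 1.1711 / (30.1 * 0.5053)
k = 1.1711 / 15.2095
k = 0.076998 cm/s


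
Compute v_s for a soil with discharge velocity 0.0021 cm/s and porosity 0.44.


Result: 0.00477 cm/s

Derivation:
Using v_s = v_d / n
v_s = 0.0021 / 0.44
v_s = 0.00477 cm/s


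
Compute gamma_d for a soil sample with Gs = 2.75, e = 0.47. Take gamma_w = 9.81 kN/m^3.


Using gamma_d = Gs * gamma_w / (1 + e)
gamma_d = 2.75 * 9.81 / (1 + 0.47)
gamma_d = 2.75 * 9.81 / 1.47
gamma_d = 18.352 kN/m^3


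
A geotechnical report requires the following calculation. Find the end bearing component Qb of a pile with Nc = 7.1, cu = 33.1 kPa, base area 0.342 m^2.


Using Qb = Nc * cu * Ab
Qb = 7.1 * 33.1 * 0.342
Qb = 80.37 kN


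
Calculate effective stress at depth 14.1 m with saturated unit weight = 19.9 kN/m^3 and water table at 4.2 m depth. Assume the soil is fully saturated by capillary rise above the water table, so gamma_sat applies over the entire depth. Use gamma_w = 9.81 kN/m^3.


Result: 183.47 kPa

Derivation:
Total stress = gamma_sat * depth
sigma = 19.9 * 14.1 = 280.59 kPa
Pore water pressure u = gamma_w * (depth - d_wt)
u = 9.81 * (14.1 - 4.2) = 97.119 kPa
Effective stress = sigma - u
sigma' = 280.59 - 97.119 = 183.47 kPa


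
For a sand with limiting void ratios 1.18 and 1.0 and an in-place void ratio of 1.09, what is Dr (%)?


Using Dr = (e_max - e) / (e_max - e_min) * 100
e_max - e = 1.18 - 1.09 = 0.09
e_max - e_min = 1.18 - 1.0 = 0.18
Dr = 0.09 / 0.18 * 100
Dr = 50.0 %


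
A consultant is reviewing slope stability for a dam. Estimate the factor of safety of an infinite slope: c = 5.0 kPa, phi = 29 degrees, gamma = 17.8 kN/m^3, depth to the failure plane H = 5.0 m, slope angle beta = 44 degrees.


Using Fs = c / (gamma*H*sin(beta)*cos(beta)) + tan(phi)/tan(beta)
Cohesion contribution = 5.0 / (17.8*5.0*sin(44)*cos(44))
Cohesion contribution = 0.112428
Friction contribution = tan(29)/tan(44) = 0.574004
Fs = 0.112428 + 0.574004
Fs = 0.686


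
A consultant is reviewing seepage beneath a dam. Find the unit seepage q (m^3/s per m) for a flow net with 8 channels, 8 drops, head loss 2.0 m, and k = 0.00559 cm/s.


Convert k to m/s for unit consistency with H:
k = 0.00559 cm/s = 0.00559 / 100 m/s = 5.59e-05 m/s
Using q = k * H * Nf / Nd
Nf / Nd = 8 / 8 = 1.0
q = 5.59e-05 * 2.0 * 1.0
q = 0.0001118 m^3/s per m


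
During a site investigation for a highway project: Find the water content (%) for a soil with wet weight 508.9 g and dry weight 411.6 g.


Result: 23.64 %

Derivation:
Using w = (m_wet - m_dry) / m_dry * 100
m_wet - m_dry = 508.9 - 411.6 = 97.3 g
w = 97.3 / 411.6 * 100
w = 23.64 %


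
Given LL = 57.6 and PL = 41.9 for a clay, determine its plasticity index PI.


Using PI = LL - PL
PI = 57.6 - 41.9
PI = 15.7


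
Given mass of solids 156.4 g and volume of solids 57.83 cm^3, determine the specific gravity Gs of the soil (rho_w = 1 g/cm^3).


Using Gs = m_s / (V_s * rho_w)
Since rho_w = 1 g/cm^3:
Gs = 156.4 / 57.83
Gs = 2.704


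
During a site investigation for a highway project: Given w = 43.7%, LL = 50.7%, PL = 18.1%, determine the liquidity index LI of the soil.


Result: 0.785

Derivation:
First compute the plasticity index:
PI = LL - PL = 50.7 - 18.1 = 32.6
Then compute the liquidity index:
LI = (w - PL) / PI
LI = (43.7 - 18.1) / 32.6
LI = 0.785


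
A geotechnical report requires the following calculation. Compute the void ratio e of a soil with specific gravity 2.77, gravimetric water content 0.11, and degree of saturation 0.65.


Using the relation e = Gs * w / S
e = 2.77 * 0.11 / 0.65
e = 0.4688


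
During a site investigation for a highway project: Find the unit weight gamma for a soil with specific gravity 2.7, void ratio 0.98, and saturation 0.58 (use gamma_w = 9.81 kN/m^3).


Result: 16.193 kN/m^3

Derivation:
Using gamma = gamma_w * (Gs + S*e) / (1 + e)
Numerator: Gs + S*e = 2.7 + 0.58*0.98 = 3.2684
Denominator: 1 + e = 1 + 0.98 = 1.98
gamma = 9.81 * 3.2684 / 1.98
gamma = 16.193 kN/m^3


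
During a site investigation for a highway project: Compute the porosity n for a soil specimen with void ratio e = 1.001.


Using the relation n = e / (1 + e)
n = 1.001 / (1 + 1.001)
n = 1.001 / 2.001
n = 0.5002


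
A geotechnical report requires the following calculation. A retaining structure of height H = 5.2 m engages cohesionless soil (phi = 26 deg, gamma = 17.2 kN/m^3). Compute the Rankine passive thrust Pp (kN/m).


Compute passive earth pressure coefficient:
Kp = tan^2(45 + phi/2) = tan^2(58.0) = 2.561071
Compute passive force:
Pp = 0.5 * Kp * gamma * H^2
Pp = 0.5 * 2.561071 * 17.2 * 5.2^2
Pp = 595.56 kN/m


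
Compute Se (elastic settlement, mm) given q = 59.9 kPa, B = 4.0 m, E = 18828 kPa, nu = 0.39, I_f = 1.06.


Using Se = q * B * (1 - nu^2) * I_f / E
1 - nu^2 = 1 - 0.39^2 = 0.8479
Se = 59.9 * 4.0 * 0.8479 * 1.06 / 18828
Se = 0.011438 m
Convert to mm: Se = 0.011438 * 1000 = 11.438 mm


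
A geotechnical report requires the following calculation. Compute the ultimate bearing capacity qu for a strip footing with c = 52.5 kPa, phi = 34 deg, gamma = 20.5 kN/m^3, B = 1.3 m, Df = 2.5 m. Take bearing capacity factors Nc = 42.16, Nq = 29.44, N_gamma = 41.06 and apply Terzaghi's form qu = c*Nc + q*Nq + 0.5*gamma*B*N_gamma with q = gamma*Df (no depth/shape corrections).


Result: 4269.32 kPa

Derivation:
Compute qu = c*Nc + gamma*Df*Nq + 0.5*gamma*B*N_gamma
Term 1: 52.5 * 42.16 = 2213.4
Term 2: 20.5 * 2.5 * 29.44 = 1508.8
Term 3: 0.5 * 20.5 * 1.3 * 41.06 = 547.1245
qu = 2213.4 + 1508.8 + 547.1245
qu = 4269.32 kPa


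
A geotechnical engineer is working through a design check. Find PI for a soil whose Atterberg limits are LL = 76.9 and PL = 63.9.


Result: 13.0

Derivation:
Using PI = LL - PL
PI = 76.9 - 63.9
PI = 13.0


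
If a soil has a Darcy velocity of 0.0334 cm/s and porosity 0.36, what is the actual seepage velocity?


Using v_s = v_d / n
v_s = 0.0334 / 0.36
v_s = 0.09278 cm/s


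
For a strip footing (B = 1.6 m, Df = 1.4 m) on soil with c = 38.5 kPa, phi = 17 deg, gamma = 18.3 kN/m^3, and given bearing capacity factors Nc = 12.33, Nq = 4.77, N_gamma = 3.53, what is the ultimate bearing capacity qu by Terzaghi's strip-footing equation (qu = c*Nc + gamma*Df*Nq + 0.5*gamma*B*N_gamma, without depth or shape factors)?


Result: 648.59 kPa

Derivation:
Compute qu = c*Nc + gamma*Df*Nq + 0.5*gamma*B*N_gamma
Term 1: 38.5 * 12.33 = 474.705
Term 2: 18.3 * 1.4 * 4.77 = 122.2074
Term 3: 0.5 * 18.3 * 1.6 * 3.53 = 51.6792
qu = 474.705 + 122.2074 + 51.6792
qu = 648.59 kPa


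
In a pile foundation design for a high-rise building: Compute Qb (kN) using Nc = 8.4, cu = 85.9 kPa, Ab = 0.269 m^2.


Using Qb = Nc * cu * Ab
Qb = 8.4 * 85.9 * 0.269
Qb = 194.1 kN


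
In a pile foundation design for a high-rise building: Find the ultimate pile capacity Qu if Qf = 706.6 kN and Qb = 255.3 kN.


Result: 961.9 kN

Derivation:
Using Qu = Qf + Qb
Qu = 706.6 + 255.3
Qu = 961.9 kN


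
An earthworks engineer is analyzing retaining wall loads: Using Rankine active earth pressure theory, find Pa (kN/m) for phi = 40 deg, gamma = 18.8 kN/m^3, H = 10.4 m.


Compute active earth pressure coefficient:
Ka = tan^2(45 - phi/2) = tan^2(25.0) = 0.217443
Compute active force:
Pa = 0.5 * Ka * gamma * H^2
Pa = 0.5 * 0.217443 * 18.8 * 10.4^2
Pa = 221.07 kN/m


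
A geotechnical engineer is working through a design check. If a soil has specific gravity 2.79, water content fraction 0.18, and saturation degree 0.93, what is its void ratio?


Using the relation e = Gs * w / S
e = 2.79 * 0.18 / 0.93
e = 0.54


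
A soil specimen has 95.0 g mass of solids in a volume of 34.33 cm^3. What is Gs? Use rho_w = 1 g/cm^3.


Result: 2.767

Derivation:
Using Gs = m_s / (V_s * rho_w)
Since rho_w = 1 g/cm^3:
Gs = 95.0 / 34.33
Gs = 2.767


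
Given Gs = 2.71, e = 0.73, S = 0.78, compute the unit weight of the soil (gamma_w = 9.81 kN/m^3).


Result: 18.596 kN/m^3

Derivation:
Using gamma = gamma_w * (Gs + S*e) / (1 + e)
Numerator: Gs + S*e = 2.71 + 0.78*0.73 = 3.2794
Denominator: 1 + e = 1 + 0.73 = 1.73
gamma = 9.81 * 3.2794 / 1.73
gamma = 18.596 kN/m^3


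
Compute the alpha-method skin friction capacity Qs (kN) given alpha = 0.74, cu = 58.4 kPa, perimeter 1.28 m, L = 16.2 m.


Result: 896.13 kN

Derivation:
Using Qs = alpha * cu * perimeter * L
Qs = 0.74 * 58.4 * 1.28 * 16.2
Qs = 896.13 kN


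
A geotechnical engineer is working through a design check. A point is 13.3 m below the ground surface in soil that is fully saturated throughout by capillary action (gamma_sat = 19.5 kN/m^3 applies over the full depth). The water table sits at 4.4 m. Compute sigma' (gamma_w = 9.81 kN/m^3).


Total stress = gamma_sat * depth
sigma = 19.5 * 13.3 = 259.35 kPa
Pore water pressure u = gamma_w * (depth - d_wt)
u = 9.81 * (13.3 - 4.4) = 87.309 kPa
Effective stress = sigma - u
sigma' = 259.35 - 87.309 = 172.04 kPa


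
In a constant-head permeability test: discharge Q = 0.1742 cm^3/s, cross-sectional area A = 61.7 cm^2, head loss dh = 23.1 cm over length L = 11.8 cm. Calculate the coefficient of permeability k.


Compute hydraulic gradient:
i = dh / L = 23.1 / 11.8 = 1.95763
Then apply Darcy's law:
k = Q / (A * i)
k = 0.1742 / (61.7 * 1.95763)
k = 0.1742 / 120.786
k = 0.001442 cm/s


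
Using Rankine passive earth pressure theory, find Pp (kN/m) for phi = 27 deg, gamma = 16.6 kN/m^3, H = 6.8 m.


Result: 1022.02 kN/m

Derivation:
Compute passive earth pressure coefficient:
Kp = tan^2(45 + phi/2) = tan^2(58.5) = 2.66294
Compute passive force:
Pp = 0.5 * Kp * gamma * H^2
Pp = 0.5 * 2.66294 * 16.6 * 6.8^2
Pp = 1022.02 kN/m


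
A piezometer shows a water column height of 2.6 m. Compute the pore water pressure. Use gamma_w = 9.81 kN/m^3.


Result: 25.51 kPa

Derivation:
Using u = gamma_w * h_w
u = 9.81 * 2.6
u = 25.51 kPa


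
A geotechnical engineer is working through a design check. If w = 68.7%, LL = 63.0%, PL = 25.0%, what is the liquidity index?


Result: 1.15

Derivation:
First compute the plasticity index:
PI = LL - PL = 63.0 - 25.0 = 38.0
Then compute the liquidity index:
LI = (w - PL) / PI
LI = (68.7 - 25.0) / 38.0
LI = 1.15


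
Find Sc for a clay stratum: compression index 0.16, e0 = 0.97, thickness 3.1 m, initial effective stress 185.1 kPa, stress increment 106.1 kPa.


Using Sc = Cc * H / (1 + e0) * log10((sigma0 + delta_sigma) / sigma0)
Stress ratio = (185.1 + 106.1) / 185.1 = 1.5732
log10(1.5732) = 0.196785
Cc * H / (1 + e0) = 0.16 * 3.1 / (1 + 0.97) = 0.251777
Sc = 0.251777 * 0.196785
Sc = 0.0495 m


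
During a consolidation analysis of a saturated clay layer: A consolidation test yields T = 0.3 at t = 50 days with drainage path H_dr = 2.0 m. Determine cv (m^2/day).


Using cv = T * H_dr^2 / t
H_dr^2 = 2.0^2 = 4.0
cv = 0.3 * 4.0 / 50
cv = 0.024 m^2/day


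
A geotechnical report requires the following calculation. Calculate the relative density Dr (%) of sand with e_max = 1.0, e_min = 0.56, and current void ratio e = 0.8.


Result: 45.45 %

Derivation:
Using Dr = (e_max - e) / (e_max - e_min) * 100
e_max - e = 1.0 - 0.8 = 0.2
e_max - e_min = 1.0 - 0.56 = 0.44
Dr = 0.2 / 0.44 * 100
Dr = 45.45 %


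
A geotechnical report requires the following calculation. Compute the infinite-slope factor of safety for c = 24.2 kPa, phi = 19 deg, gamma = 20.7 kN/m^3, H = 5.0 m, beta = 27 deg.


Using Fs = c / (gamma*H*sin(beta)*cos(beta)) + tan(phi)/tan(beta)
Cohesion contribution = 24.2 / (20.7*5.0*sin(27)*cos(27))
Cohesion contribution = 0.578026
Friction contribution = tan(19)/tan(27) = 0.675781
Fs = 0.578026 + 0.675781
Fs = 1.254


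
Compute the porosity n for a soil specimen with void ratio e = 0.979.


Result: 0.4947

Derivation:
Using the relation n = e / (1 + e)
n = 0.979 / (1 + 0.979)
n = 0.979 / 1.979
n = 0.4947


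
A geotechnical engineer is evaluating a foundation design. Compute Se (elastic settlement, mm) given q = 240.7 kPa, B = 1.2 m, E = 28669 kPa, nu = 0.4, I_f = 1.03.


Using Se = q * B * (1 - nu^2) * I_f / E
1 - nu^2 = 1 - 0.4^2 = 0.84
Se = 240.7 * 1.2 * 0.84 * 1.03 / 28669
Se = 0.008717 m
Convert to mm: Se = 0.008717 * 1000 = 8.717 mm


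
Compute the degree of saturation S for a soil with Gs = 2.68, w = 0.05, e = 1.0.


Using S = Gs * w / e
S = 2.68 * 0.05 / 1.0
S = 0.134


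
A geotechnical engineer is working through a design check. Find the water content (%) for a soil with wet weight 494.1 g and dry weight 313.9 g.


Using w = (m_wet - m_dry) / m_dry * 100
m_wet - m_dry = 494.1 - 313.9 = 180.2 g
w = 180.2 / 313.9 * 100
w = 57.41 %


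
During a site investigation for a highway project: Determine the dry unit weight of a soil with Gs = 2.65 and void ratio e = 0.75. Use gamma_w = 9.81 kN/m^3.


Using gamma_d = Gs * gamma_w / (1 + e)
gamma_d = 2.65 * 9.81 / (1 + 0.75)
gamma_d = 2.65 * 9.81 / 1.75
gamma_d = 14.855 kN/m^3


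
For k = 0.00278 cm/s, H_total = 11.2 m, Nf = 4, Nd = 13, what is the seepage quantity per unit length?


Convert k to m/s for unit consistency with H:
k = 0.00278 cm/s = 0.00278 / 100 m/s = 2.78e-05 m/s
Using q = k * H * Nf / Nd
Nf / Nd = 4 / 13 = 0.3077
q = 2.78e-05 * 11.2 * 0.3077
q = 9.58e-05 m^3/s per m


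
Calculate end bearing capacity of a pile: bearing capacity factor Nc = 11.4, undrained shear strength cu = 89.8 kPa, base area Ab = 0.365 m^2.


Result: 373.66 kN

Derivation:
Using Qb = Nc * cu * Ab
Qb = 11.4 * 89.8 * 0.365
Qb = 373.66 kN


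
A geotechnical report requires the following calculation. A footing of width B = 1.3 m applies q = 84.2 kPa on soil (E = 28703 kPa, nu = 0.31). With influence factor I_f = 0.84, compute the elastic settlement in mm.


Using Se = q * B * (1 - nu^2) * I_f / E
1 - nu^2 = 1 - 0.31^2 = 0.9039
Se = 84.2 * 1.3 * 0.9039 * 0.84 / 28703
Se = 0.002896 m
Convert to mm: Se = 0.002896 * 1000 = 2.896 mm


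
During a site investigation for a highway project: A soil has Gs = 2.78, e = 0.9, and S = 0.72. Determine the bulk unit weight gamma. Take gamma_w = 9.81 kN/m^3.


Result: 17.699 kN/m^3

Derivation:
Using gamma = gamma_w * (Gs + S*e) / (1 + e)
Numerator: Gs + S*e = 2.78 + 0.72*0.9 = 3.428
Denominator: 1 + e = 1 + 0.9 = 1.9
gamma = 9.81 * 3.428 / 1.9
gamma = 17.699 kN/m^3


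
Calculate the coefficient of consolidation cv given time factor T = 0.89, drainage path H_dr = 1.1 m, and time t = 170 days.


Result: 0.00633 m^2/day

Derivation:
Using cv = T * H_dr^2 / t
H_dr^2 = 1.1^2 = 1.21
cv = 0.89 * 1.21 / 170
cv = 0.00633 m^2/day


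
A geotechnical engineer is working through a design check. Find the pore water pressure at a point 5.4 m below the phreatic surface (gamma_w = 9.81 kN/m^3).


Result: 52.97 kPa

Derivation:
Using u = gamma_w * h_w
u = 9.81 * 5.4
u = 52.97 kPa


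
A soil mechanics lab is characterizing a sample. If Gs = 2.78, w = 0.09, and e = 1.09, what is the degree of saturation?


Using S = Gs * w / e
S = 2.78 * 0.09 / 1.09
S = 0.2295


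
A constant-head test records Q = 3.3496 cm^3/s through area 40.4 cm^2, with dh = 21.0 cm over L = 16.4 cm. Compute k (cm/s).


Compute hydraulic gradient:
i = dh / L = 21.0 / 16.4 = 1.28049
Then apply Darcy's law:
k = Q / (A * i)
k = 3.3496 / (40.4 * 1.28049)
k = 3.3496 / 51.7317
k = 0.064749 cm/s


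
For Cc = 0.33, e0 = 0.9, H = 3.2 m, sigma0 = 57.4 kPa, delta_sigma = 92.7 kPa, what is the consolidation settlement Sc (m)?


Using Sc = Cc * H / (1 + e0) * log10((sigma0 + delta_sigma) / sigma0)
Stress ratio = (57.4 + 92.7) / 57.4 = 2.61498
log10(2.61498) = 0.417469
Cc * H / (1 + e0) = 0.33 * 3.2 / (1 + 0.9) = 0.555789
Sc = 0.555789 * 0.417469
Sc = 0.232 m


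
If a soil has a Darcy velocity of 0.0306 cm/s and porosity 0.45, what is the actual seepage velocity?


Result: 0.068 cm/s

Derivation:
Using v_s = v_d / n
v_s = 0.0306 / 0.45
v_s = 0.068 cm/s


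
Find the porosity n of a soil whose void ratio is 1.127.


Result: 0.5299

Derivation:
Using the relation n = e / (1 + e)
n = 1.127 / (1 + 1.127)
n = 1.127 / 2.127
n = 0.5299


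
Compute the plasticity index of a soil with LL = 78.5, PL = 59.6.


Result: 18.9

Derivation:
Using PI = LL - PL
PI = 78.5 - 59.6
PI = 18.9


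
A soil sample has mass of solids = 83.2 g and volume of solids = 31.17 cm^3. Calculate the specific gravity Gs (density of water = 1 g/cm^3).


Using Gs = m_s / (V_s * rho_w)
Since rho_w = 1 g/cm^3:
Gs = 83.2 / 31.17
Gs = 2.669


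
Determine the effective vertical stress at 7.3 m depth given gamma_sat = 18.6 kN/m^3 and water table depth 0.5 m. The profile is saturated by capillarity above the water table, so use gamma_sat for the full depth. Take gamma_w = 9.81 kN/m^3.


Total stress = gamma_sat * depth
sigma = 18.6 * 7.3 = 135.78 kPa
Pore water pressure u = gamma_w * (depth - d_wt)
u = 9.81 * (7.3 - 0.5) = 66.708 kPa
Effective stress = sigma - u
sigma' = 135.78 - 66.708 = 69.07 kPa


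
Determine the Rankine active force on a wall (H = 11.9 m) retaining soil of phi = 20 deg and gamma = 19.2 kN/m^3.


Compute active earth pressure coefficient:
Ka = tan^2(45 - phi/2) = tan^2(35.0) = 0.490291
Compute active force:
Pa = 0.5 * Ka * gamma * H^2
Pa = 0.5 * 0.490291 * 19.2 * 11.9^2
Pa = 666.53 kN/m


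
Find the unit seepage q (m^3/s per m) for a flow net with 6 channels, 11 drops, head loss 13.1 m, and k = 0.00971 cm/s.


Result: 0.0006938 m^3/s per m

Derivation:
Convert k to m/s for unit consistency with H:
k = 0.00971 cm/s = 0.00971 / 100 m/s = 9.71e-05 m/s
Using q = k * H * Nf / Nd
Nf / Nd = 6 / 11 = 0.5455
q = 9.71e-05 * 13.1 * 0.5455
q = 0.0006938 m^3/s per m


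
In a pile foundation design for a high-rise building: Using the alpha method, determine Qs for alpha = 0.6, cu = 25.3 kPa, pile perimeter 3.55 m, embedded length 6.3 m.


Using Qs = alpha * cu * perimeter * L
Qs = 0.6 * 25.3 * 3.55 * 6.3
Qs = 339.5 kN


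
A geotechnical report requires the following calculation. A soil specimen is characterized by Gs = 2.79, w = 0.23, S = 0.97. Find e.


Using the relation e = Gs * w / S
e = 2.79 * 0.23 / 0.97
e = 0.6615


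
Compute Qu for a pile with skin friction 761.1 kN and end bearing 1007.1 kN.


Using Qu = Qf + Qb
Qu = 761.1 + 1007.1
Qu = 1768.2 kN


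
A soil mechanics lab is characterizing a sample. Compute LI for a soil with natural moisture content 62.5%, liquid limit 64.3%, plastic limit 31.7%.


Result: 0.945

Derivation:
First compute the plasticity index:
PI = LL - PL = 64.3 - 31.7 = 32.6
Then compute the liquidity index:
LI = (w - PL) / PI
LI = (62.5 - 31.7) / 32.6
LI = 0.945


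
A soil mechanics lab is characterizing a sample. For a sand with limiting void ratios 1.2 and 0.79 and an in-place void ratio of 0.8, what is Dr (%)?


Result: 97.56 %

Derivation:
Using Dr = (e_max - e) / (e_max - e_min) * 100
e_max - e = 1.2 - 0.8 = 0.4
e_max - e_min = 1.2 - 0.79 = 0.41
Dr = 0.4 / 0.41 * 100
Dr = 97.56 %


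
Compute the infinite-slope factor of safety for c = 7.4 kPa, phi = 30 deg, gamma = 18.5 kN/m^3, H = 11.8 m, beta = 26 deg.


Using Fs = c / (gamma*H*sin(beta)*cos(beta)) + tan(phi)/tan(beta)
Cohesion contribution = 7.4 / (18.5*11.8*sin(26)*cos(26))
Cohesion contribution = 0.0860351
Friction contribution = tan(30)/tan(26) = 1.18374
Fs = 0.0860351 + 1.18374
Fs = 1.27


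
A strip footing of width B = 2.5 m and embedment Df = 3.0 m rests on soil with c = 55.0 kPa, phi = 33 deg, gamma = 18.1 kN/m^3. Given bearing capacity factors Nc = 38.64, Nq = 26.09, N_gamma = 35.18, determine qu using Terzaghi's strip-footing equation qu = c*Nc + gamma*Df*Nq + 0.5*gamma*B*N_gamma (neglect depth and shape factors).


Compute qu = c*Nc + gamma*Df*Nq + 0.5*gamma*B*N_gamma
Term 1: 55.0 * 38.64 = 2125.2
Term 2: 18.1 * 3.0 * 26.09 = 1416.687
Term 3: 0.5 * 18.1 * 2.5 * 35.18 = 795.9475
qu = 2125.2 + 1416.687 + 795.9475
qu = 4337.83 kPa


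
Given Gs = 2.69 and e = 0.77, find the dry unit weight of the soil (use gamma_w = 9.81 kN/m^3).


Result: 14.909 kN/m^3

Derivation:
Using gamma_d = Gs * gamma_w / (1 + e)
gamma_d = 2.69 * 9.81 / (1 + 0.77)
gamma_d = 2.69 * 9.81 / 1.77
gamma_d = 14.909 kN/m^3


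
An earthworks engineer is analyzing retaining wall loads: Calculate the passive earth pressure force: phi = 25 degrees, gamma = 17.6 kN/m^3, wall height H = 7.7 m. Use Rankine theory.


Compute passive earth pressure coefficient:
Kp = tan^2(45 + phi/2) = tan^2(57.5) = 2.463913
Compute passive force:
Pp = 0.5 * Kp * gamma * H^2
Pp = 0.5 * 2.463913 * 17.6 * 7.7^2
Pp = 1285.55 kN/m


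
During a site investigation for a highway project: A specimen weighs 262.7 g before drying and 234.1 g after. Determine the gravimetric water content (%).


Using w = (m_wet - m_dry) / m_dry * 100
m_wet - m_dry = 262.7 - 234.1 = 28.6 g
w = 28.6 / 234.1 * 100
w = 12.22 %


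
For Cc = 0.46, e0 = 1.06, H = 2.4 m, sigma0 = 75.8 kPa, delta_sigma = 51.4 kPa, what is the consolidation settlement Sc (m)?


Result: 0.1205 m

Derivation:
Using Sc = Cc * H / (1 + e0) * log10((sigma0 + delta_sigma) / sigma0)
Stress ratio = (75.8 + 51.4) / 75.8 = 1.6781
log10(1.6781) = 0.224818
Cc * H / (1 + e0) = 0.46 * 2.4 / (1 + 1.06) = 0.535922
Sc = 0.535922 * 0.224818
Sc = 0.1205 m


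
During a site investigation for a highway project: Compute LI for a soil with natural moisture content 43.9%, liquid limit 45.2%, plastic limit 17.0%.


First compute the plasticity index:
PI = LL - PL = 45.2 - 17.0 = 28.2
Then compute the liquidity index:
LI = (w - PL) / PI
LI = (43.9 - 17.0) / 28.2
LI = 0.954


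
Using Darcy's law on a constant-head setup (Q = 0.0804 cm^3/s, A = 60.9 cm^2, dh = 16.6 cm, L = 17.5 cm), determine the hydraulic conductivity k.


Result: 0.001392 cm/s

Derivation:
Compute hydraulic gradient:
i = dh / L = 16.6 / 17.5 = 0.948571
Then apply Darcy's law:
k = Q / (A * i)
k = 0.0804 / (60.9 * 0.948571)
k = 0.0804 / 57.768
k = 0.001392 cm/s


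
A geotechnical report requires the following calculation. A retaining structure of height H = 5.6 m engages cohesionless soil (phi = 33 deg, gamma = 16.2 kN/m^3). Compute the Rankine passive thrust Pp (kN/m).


Compute passive earth pressure coefficient:
Kp = tan^2(45 + phi/2) = tan^2(61.5) = 3.39212
Compute passive force:
Pp = 0.5 * Kp * gamma * H^2
Pp = 0.5 * 3.39212 * 16.2 * 5.6^2
Pp = 861.65 kN/m


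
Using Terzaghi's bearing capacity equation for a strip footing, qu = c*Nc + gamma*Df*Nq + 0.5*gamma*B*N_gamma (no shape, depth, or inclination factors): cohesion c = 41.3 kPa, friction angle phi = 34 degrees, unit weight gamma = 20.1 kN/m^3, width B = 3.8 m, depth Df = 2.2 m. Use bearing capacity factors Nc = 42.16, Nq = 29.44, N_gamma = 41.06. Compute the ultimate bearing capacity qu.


Compute qu = c*Nc + gamma*Df*Nq + 0.5*gamma*B*N_gamma
Term 1: 41.3 * 42.16 = 1741.208
Term 2: 20.1 * 2.2 * 29.44 = 1301.8368
Term 3: 0.5 * 20.1 * 3.8 * 41.06 = 1568.0814
qu = 1741.208 + 1301.8368 + 1568.0814
qu = 4611.13 kPa


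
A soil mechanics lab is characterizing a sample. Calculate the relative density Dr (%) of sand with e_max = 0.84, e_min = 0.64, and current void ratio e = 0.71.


Result: 65.0 %

Derivation:
Using Dr = (e_max - e) / (e_max - e_min) * 100
e_max - e = 0.84 - 0.71 = 0.13
e_max - e_min = 0.84 - 0.64 = 0.2
Dr = 0.13 / 0.2 * 100
Dr = 65.0 %


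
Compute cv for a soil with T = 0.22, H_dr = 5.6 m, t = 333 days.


Using cv = T * H_dr^2 / t
H_dr^2 = 5.6^2 = 31.36
cv = 0.22 * 31.36 / 333
cv = 0.02072 m^2/day


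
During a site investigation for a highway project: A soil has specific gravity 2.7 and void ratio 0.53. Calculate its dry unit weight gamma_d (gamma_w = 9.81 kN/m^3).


Result: 17.312 kN/m^3

Derivation:
Using gamma_d = Gs * gamma_w / (1 + e)
gamma_d = 2.7 * 9.81 / (1 + 0.53)
gamma_d = 2.7 * 9.81 / 1.53
gamma_d = 17.312 kN/m^3


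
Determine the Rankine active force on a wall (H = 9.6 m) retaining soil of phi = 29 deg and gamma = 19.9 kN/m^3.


Result: 318.17 kN/m

Derivation:
Compute active earth pressure coefficient:
Ka = tan^2(45 - phi/2) = tan^2(30.5) = 0.346974
Compute active force:
Pa = 0.5 * Ka * gamma * H^2
Pa = 0.5 * 0.346974 * 19.9 * 9.6^2
Pa = 318.17 kN/m


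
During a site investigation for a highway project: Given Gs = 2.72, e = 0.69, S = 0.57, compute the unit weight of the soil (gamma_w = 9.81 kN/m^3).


Using gamma = gamma_w * (Gs + S*e) / (1 + e)
Numerator: Gs + S*e = 2.72 + 0.57*0.69 = 3.1133
Denominator: 1 + e = 1 + 0.69 = 1.69
gamma = 9.81 * 3.1133 / 1.69
gamma = 18.072 kN/m^3


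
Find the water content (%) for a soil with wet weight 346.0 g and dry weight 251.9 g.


Result: 37.36 %

Derivation:
Using w = (m_wet - m_dry) / m_dry * 100
m_wet - m_dry = 346.0 - 251.9 = 94.1 g
w = 94.1 / 251.9 * 100
w = 37.36 %


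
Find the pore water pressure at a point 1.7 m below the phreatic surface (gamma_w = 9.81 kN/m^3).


Result: 16.68 kPa

Derivation:
Using u = gamma_w * h_w
u = 9.81 * 1.7
u = 16.68 kPa


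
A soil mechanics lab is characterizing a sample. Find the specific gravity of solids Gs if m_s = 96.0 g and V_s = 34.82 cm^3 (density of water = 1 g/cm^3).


Using Gs = m_s / (V_s * rho_w)
Since rho_w = 1 g/cm^3:
Gs = 96.0 / 34.82
Gs = 2.757


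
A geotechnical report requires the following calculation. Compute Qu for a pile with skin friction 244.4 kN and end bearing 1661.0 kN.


Using Qu = Qf + Qb
Qu = 244.4 + 1661.0
Qu = 1905.4 kN


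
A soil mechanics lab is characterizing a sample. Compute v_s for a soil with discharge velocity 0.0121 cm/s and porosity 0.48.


Using v_s = v_d / n
v_s = 0.0121 / 0.48
v_s = 0.02521 cm/s


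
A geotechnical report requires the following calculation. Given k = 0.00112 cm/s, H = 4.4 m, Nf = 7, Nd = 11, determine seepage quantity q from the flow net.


Convert k to m/s for unit consistency with H:
k = 0.00112 cm/s = 0.00112 / 100 m/s = 1.12e-05 m/s
Using q = k * H * Nf / Nd
Nf / Nd = 7 / 11 = 0.6364
q = 1.12e-05 * 4.4 * 0.6364
q = 3.136e-05 m^3/s per m


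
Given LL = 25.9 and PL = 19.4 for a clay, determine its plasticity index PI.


Result: 6.5

Derivation:
Using PI = LL - PL
PI = 25.9 - 19.4
PI = 6.5


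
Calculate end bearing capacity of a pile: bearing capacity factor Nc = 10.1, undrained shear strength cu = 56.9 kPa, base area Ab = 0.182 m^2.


Result: 104.59 kN

Derivation:
Using Qb = Nc * cu * Ab
Qb = 10.1 * 56.9 * 0.182
Qb = 104.59 kN


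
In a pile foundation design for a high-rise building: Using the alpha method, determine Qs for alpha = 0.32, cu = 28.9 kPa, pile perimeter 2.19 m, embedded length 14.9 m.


Using Qs = alpha * cu * perimeter * L
Qs = 0.32 * 28.9 * 2.19 * 14.9
Qs = 301.77 kN


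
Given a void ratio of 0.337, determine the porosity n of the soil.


Result: 0.2521

Derivation:
Using the relation n = e / (1 + e)
n = 0.337 / (1 + 0.337)
n = 0.337 / 1.337
n = 0.2521


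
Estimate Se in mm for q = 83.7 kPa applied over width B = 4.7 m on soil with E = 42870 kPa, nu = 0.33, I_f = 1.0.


Using Se = q * B * (1 - nu^2) * I_f / E
1 - nu^2 = 1 - 0.33^2 = 0.8911
Se = 83.7 * 4.7 * 0.8911 * 1.0 / 42870
Se = 0.008177 m
Convert to mm: Se = 0.008177 * 1000 = 8.177 mm


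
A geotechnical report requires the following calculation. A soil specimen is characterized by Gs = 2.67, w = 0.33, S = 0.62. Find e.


Using the relation e = Gs * w / S
e = 2.67 * 0.33 / 0.62
e = 1.4211


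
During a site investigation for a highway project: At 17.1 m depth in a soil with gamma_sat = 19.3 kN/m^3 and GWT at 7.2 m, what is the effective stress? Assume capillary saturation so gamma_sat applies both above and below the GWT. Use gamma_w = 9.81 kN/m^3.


Total stress = gamma_sat * depth
sigma = 19.3 * 17.1 = 330.03 kPa
Pore water pressure u = gamma_w * (depth - d_wt)
u = 9.81 * (17.1 - 7.2) = 97.119 kPa
Effective stress = sigma - u
sigma' = 330.03 - 97.119 = 232.91 kPa


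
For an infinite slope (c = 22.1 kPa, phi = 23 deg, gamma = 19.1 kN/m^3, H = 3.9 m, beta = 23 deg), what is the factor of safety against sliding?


Using Fs = c / (gamma*H*sin(beta)*cos(beta)) + tan(phi)/tan(beta)
Cohesion contribution = 22.1 / (19.1*3.9*sin(23)*cos(23))
Cohesion contribution = 0.824879
Friction contribution = tan(23)/tan(23) = 1
Fs = 0.824879 + 1
Fs = 1.825


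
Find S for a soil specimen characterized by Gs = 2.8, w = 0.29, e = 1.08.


Result: 0.7519

Derivation:
Using S = Gs * w / e
S = 2.8 * 0.29 / 1.08
S = 0.7519


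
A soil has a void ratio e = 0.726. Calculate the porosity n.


Using the relation n = e / (1 + e)
n = 0.726 / (1 + 0.726)
n = 0.726 / 1.726
n = 0.4206


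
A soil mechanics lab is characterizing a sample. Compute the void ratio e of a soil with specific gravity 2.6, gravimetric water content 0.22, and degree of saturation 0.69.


Using the relation e = Gs * w / S
e = 2.6 * 0.22 / 0.69
e = 0.829


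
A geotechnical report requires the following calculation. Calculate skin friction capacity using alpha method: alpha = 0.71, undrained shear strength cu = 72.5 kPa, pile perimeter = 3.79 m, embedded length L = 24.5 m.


Result: 4779.71 kN

Derivation:
Using Qs = alpha * cu * perimeter * L
Qs = 0.71 * 72.5 * 3.79 * 24.5
Qs = 4779.71 kN


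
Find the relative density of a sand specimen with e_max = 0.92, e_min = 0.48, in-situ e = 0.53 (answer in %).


Result: 88.64 %

Derivation:
Using Dr = (e_max - e) / (e_max - e_min) * 100
e_max - e = 0.92 - 0.53 = 0.39
e_max - e_min = 0.92 - 0.48 = 0.44
Dr = 0.39 / 0.44 * 100
Dr = 88.64 %


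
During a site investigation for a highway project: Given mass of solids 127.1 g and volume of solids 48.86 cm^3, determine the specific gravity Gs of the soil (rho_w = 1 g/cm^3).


Result: 2.601

Derivation:
Using Gs = m_s / (V_s * rho_w)
Since rho_w = 1 g/cm^3:
Gs = 127.1 / 48.86
Gs = 2.601


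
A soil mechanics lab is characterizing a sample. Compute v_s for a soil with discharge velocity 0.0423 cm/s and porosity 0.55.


Result: 0.07691 cm/s

Derivation:
Using v_s = v_d / n
v_s = 0.0423 / 0.55
v_s = 0.07691 cm/s


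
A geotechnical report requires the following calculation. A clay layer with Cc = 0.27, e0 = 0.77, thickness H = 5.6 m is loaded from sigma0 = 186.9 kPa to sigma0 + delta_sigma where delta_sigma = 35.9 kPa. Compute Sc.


Using Sc = Cc * H / (1 + e0) * log10((sigma0 + delta_sigma) / sigma0)
Stress ratio = (186.9 + 35.9) / 186.9 = 1.19208
log10(1.19208) = 0.0763059
Cc * H / (1 + e0) = 0.27 * 5.6 / (1 + 0.77) = 0.854237
Sc = 0.854237 * 0.0763059
Sc = 0.0652 m


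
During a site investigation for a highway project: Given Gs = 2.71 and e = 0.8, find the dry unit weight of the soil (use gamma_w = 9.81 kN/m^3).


Result: 14.77 kN/m^3

Derivation:
Using gamma_d = Gs * gamma_w / (1 + e)
gamma_d = 2.71 * 9.81 / (1 + 0.8)
gamma_d = 2.71 * 9.81 / 1.8
gamma_d = 14.77 kN/m^3


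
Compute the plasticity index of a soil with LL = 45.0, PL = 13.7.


Using PI = LL - PL
PI = 45.0 - 13.7
PI = 31.3


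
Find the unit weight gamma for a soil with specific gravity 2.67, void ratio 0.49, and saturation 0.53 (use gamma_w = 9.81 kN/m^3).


Using gamma = gamma_w * (Gs + S*e) / (1 + e)
Numerator: Gs + S*e = 2.67 + 0.53*0.49 = 2.9297
Denominator: 1 + e = 1 + 0.49 = 1.49
gamma = 9.81 * 2.9297 / 1.49
gamma = 19.289 kN/m^3


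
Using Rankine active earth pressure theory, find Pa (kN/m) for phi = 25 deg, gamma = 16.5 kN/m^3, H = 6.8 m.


Result: 154.83 kN/m

Derivation:
Compute active earth pressure coefficient:
Ka = tan^2(45 - phi/2) = tan^2(32.5) = 0.405859
Compute active force:
Pa = 0.5 * Ka * gamma * H^2
Pa = 0.5 * 0.405859 * 16.5 * 6.8^2
Pa = 154.83 kN/m


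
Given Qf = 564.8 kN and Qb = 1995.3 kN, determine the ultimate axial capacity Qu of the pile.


Using Qu = Qf + Qb
Qu = 564.8 + 1995.3
Qu = 2560.1 kN


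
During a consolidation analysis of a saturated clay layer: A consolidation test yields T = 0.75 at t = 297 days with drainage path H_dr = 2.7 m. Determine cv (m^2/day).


Result: 0.01841 m^2/day

Derivation:
Using cv = T * H_dr^2 / t
H_dr^2 = 2.7^2 = 7.29
cv = 0.75 * 7.29 / 297
cv = 0.01841 m^2/day


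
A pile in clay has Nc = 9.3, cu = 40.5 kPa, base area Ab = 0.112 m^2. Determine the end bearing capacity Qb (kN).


Using Qb = Nc * cu * Ab
Qb = 9.3 * 40.5 * 0.112
Qb = 42.18 kN


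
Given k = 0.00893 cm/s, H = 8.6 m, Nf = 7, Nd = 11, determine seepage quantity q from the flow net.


Result: 0.0004887 m^3/s per m

Derivation:
Convert k to m/s for unit consistency with H:
k = 0.00893 cm/s = 0.00893 / 100 m/s = 8.93e-05 m/s
Using q = k * H * Nf / Nd
Nf / Nd = 7 / 11 = 0.6364
q = 8.93e-05 * 8.6 * 0.6364
q = 0.0004887 m^3/s per m


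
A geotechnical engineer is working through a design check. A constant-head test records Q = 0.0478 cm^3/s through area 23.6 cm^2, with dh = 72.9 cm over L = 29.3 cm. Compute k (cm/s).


Compute hydraulic gradient:
i = dh / L = 72.9 / 29.3 = 2.48805
Then apply Darcy's law:
k = Q / (A * i)
k = 0.0478 / (23.6 * 2.48805)
k = 0.0478 / 58.7181
k = 0.000814 cm/s


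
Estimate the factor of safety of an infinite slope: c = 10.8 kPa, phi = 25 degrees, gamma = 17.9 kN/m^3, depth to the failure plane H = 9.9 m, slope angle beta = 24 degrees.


Using Fs = c / (gamma*H*sin(beta)*cos(beta)) + tan(phi)/tan(beta)
Cohesion contribution = 10.8 / (17.9*9.9*sin(24)*cos(24))
Cohesion contribution = 0.164018
Friction contribution = tan(25)/tan(24) = 1.04734
Fs = 0.164018 + 1.04734
Fs = 1.211


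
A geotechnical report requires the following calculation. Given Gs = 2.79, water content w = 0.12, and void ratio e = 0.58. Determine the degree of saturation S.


Using S = Gs * w / e
S = 2.79 * 0.12 / 0.58
S = 0.5772


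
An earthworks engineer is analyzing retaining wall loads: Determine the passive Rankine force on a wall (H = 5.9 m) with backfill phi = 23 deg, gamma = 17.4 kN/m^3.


Result: 691.29 kN/m

Derivation:
Compute passive earth pressure coefficient:
Kp = tan^2(45 + phi/2) = tan^2(56.5) = 2.282623
Compute passive force:
Pp = 0.5 * Kp * gamma * H^2
Pp = 0.5 * 2.282623 * 17.4 * 5.9^2
Pp = 691.29 kN/m


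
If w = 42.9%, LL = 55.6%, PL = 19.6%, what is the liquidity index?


Result: 0.647

Derivation:
First compute the plasticity index:
PI = LL - PL = 55.6 - 19.6 = 36.0
Then compute the liquidity index:
LI = (w - PL) / PI
LI = (42.9 - 19.6) / 36.0
LI = 0.647


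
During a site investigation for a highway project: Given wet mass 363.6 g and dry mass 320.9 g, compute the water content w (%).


Result: 13.31 %

Derivation:
Using w = (m_wet - m_dry) / m_dry * 100
m_wet - m_dry = 363.6 - 320.9 = 42.7 g
w = 42.7 / 320.9 * 100
w = 13.31 %


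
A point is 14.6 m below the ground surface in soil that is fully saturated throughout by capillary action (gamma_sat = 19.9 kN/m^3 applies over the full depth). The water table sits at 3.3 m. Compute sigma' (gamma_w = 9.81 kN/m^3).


Total stress = gamma_sat * depth
sigma = 19.9 * 14.6 = 290.54 kPa
Pore water pressure u = gamma_w * (depth - d_wt)
u = 9.81 * (14.6 - 3.3) = 110.853 kPa
Effective stress = sigma - u
sigma' = 290.54 - 110.853 = 179.69 kPa


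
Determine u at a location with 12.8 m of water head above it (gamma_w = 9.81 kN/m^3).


Result: 125.57 kPa

Derivation:
Using u = gamma_w * h_w
u = 9.81 * 12.8
u = 125.57 kPa


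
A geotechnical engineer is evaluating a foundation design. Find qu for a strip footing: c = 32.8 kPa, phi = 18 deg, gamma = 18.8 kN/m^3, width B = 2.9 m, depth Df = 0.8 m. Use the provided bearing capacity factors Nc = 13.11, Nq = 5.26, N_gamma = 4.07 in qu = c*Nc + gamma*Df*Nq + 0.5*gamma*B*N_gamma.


Result: 620.07 kPa

Derivation:
Compute qu = c*Nc + gamma*Df*Nq + 0.5*gamma*B*N_gamma
Term 1: 32.8 * 13.11 = 430.008
Term 2: 18.8 * 0.8 * 5.26 = 79.1104
Term 3: 0.5 * 18.8 * 2.9 * 4.07 = 110.9482
qu = 430.008 + 79.1104 + 110.9482
qu = 620.07 kPa


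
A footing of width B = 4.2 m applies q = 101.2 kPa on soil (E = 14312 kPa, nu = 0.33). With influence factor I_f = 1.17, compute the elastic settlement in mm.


Using Se = q * B * (1 - nu^2) * I_f / E
1 - nu^2 = 1 - 0.33^2 = 0.8911
Se = 101.2 * 4.2 * 0.8911 * 1.17 / 14312
Se = 0.030963 m
Convert to mm: Se = 0.030963 * 1000 = 30.963 mm


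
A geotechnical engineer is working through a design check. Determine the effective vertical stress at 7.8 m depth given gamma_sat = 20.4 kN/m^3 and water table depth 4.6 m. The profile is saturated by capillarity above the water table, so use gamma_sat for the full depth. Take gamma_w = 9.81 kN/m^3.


Total stress = gamma_sat * depth
sigma = 20.4 * 7.8 = 159.12 kPa
Pore water pressure u = gamma_w * (depth - d_wt)
u = 9.81 * (7.8 - 4.6) = 31.392 kPa
Effective stress = sigma - u
sigma' = 159.12 - 31.392 = 127.73 kPa


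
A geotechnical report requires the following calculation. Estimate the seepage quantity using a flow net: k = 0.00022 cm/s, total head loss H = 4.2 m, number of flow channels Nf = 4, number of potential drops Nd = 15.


Convert k to m/s for unit consistency with H:
k = 0.00022 cm/s = 0.00022 / 100 m/s = 2.2e-06 m/s
Using q = k * H * Nf / Nd
Nf / Nd = 4 / 15 = 0.2667
q = 2.2e-06 * 4.2 * 0.2667
q = 2.464e-06 m^3/s per m


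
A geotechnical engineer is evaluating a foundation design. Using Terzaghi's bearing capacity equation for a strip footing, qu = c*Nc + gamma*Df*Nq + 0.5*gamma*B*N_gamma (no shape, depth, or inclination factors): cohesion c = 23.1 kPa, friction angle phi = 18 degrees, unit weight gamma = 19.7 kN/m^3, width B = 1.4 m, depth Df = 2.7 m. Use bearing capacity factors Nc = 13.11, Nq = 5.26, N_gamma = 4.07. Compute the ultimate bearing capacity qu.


Result: 638.75 kPa

Derivation:
Compute qu = c*Nc + gamma*Df*Nq + 0.5*gamma*B*N_gamma
Term 1: 23.1 * 13.11 = 302.841
Term 2: 19.7 * 2.7 * 5.26 = 279.7794
Term 3: 0.5 * 19.7 * 1.4 * 4.07 = 56.1253
qu = 302.841 + 279.7794 + 56.1253
qu = 638.75 kPa


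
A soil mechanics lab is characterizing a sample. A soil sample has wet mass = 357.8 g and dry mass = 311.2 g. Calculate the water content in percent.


Using w = (m_wet - m_dry) / m_dry * 100
m_wet - m_dry = 357.8 - 311.2 = 46.6 g
w = 46.6 / 311.2 * 100
w = 14.97 %


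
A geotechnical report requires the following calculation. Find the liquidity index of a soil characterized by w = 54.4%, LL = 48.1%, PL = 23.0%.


Result: 1.251

Derivation:
First compute the plasticity index:
PI = LL - PL = 48.1 - 23.0 = 25.1
Then compute the liquidity index:
LI = (w - PL) / PI
LI = (54.4 - 23.0) / 25.1
LI = 1.251


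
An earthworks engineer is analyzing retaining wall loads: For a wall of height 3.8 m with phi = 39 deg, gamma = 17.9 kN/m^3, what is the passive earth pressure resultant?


Compute passive earth pressure coefficient:
Kp = tan^2(45 + phi/2) = tan^2(64.5) = 4.395495
Compute passive force:
Pp = 0.5 * Kp * gamma * H^2
Pp = 0.5 * 4.395495 * 17.9 * 3.8^2
Pp = 568.06 kN/m


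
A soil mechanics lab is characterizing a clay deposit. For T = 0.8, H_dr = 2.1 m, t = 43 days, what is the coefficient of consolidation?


Using cv = T * H_dr^2 / t
H_dr^2 = 2.1^2 = 4.41
cv = 0.8 * 4.41 / 43
cv = 0.08205 m^2/day


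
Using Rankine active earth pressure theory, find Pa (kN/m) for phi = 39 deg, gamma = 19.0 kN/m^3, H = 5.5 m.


Compute active earth pressure coefficient:
Ka = tan^2(45 - phi/2) = tan^2(25.5) = 0.227506
Compute active force:
Pa = 0.5 * Ka * gamma * H^2
Pa = 0.5 * 0.227506 * 19.0 * 5.5^2
Pa = 65.38 kN/m


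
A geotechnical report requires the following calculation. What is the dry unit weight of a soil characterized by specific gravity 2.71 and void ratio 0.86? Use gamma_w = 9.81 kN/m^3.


Using gamma_d = Gs * gamma_w / (1 + e)
gamma_d = 2.71 * 9.81 / (1 + 0.86)
gamma_d = 2.71 * 9.81 / 1.86
gamma_d = 14.293 kN/m^3
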